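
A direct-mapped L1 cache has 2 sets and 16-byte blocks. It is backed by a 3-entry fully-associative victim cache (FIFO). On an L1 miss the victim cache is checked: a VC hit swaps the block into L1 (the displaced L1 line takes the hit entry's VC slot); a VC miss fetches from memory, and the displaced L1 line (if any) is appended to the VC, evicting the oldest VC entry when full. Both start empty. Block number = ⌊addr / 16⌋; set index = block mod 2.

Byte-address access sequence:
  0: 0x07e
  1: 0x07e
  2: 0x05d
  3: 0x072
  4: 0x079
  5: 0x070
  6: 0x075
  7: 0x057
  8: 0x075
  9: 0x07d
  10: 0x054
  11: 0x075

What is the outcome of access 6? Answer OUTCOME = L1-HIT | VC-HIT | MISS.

OUTCOME = L1-HIT

  [0] addr=0x7e blk=7 s=1: MISS | VC []
  [1] addr=0x7e blk=7 s=1: L1-HIT | VC []
  [2] addr=0x5d blk=5 s=1: MISS | VC [7]
  [3] addr=0x72 blk=7 s=1: VC-HIT | VC [5]
  [4] addr=0x79 blk=7 s=1: L1-HIT | VC [5]
  [5] addr=0x70 blk=7 s=1: L1-HIT | VC [5]
  [6] addr=0x75 blk=7 s=1: L1-HIT | VC [5]
  [7] addr=0x57 blk=5 s=1: VC-HIT | VC [7]
  [8] addr=0x75 blk=7 s=1: VC-HIT | VC [5]
  [9] addr=0x7d blk=7 s=1: L1-HIT | VC [5]
  [10] addr=0x54 blk=5 s=1: VC-HIT | VC [7]
  [11] addr=0x75 blk=7 s=1: VC-HIT | VC [5]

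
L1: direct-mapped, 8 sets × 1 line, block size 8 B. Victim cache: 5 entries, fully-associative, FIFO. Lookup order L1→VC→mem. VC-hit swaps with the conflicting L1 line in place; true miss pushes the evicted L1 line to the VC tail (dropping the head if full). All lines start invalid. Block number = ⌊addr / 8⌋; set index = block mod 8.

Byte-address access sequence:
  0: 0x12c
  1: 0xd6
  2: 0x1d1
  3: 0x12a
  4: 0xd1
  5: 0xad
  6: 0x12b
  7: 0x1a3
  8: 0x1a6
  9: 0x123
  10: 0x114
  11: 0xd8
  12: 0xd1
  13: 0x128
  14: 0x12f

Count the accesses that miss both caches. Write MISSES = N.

MISSES = 8

#0 0x12c→b37/s5 MISS; vc=[]
#1 0xd6→b26/s2 MISS; vc=[]
#2 0x1d1→b58/s2 MISS; vc=[26]
#3 0x12a→b37/s5 L1-HIT; vc=[26]
#4 0xd1→b26/s2 VC-HIT; vc=[58]
#5 0xad→b21/s5 MISS; vc=[58,37]
#6 0x12b→b37/s5 VC-HIT; vc=[58,21]
#7 0x1a3→b52/s4 MISS; vc=[58,21]
#8 0x1a6→b52/s4 L1-HIT; vc=[58,21]
#9 0x123→b36/s4 MISS; vc=[58,21,52]
#10 0x114→b34/s2 MISS; vc=[58,21,52,26]
#11 0xd8→b27/s3 MISS; vc=[58,21,52,26]
#12 0xd1→b26/s2 VC-HIT; vc=[58,21,52,34]
#13 0x128→b37/s5 L1-HIT; vc=[58,21,52,34]
#14 0x12f→b37/s5 L1-HIT; vc=[58,21,52,34]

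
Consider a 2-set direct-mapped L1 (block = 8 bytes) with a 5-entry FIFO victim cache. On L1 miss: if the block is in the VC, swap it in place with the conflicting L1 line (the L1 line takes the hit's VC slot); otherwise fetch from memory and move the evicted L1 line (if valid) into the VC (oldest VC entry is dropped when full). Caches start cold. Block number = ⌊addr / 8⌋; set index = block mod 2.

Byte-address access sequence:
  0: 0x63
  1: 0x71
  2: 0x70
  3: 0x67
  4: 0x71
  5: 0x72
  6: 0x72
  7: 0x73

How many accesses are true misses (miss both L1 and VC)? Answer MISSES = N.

0: 0x63 (blk 12, set 0) → MISS  vc=[]
1: 0x71 (blk 14, set 0) → MISS  vc=[12]
2: 0x70 (blk 14, set 0) → L1-HIT  vc=[12]
3: 0x67 (blk 12, set 0) → VC-HIT  vc=[14]
4: 0x71 (blk 14, set 0) → VC-HIT  vc=[12]
5: 0x72 (blk 14, set 0) → L1-HIT  vc=[12]
6: 0x72 (blk 14, set 0) → L1-HIT  vc=[12]
7: 0x73 (blk 14, set 0) → L1-HIT  vc=[12]

MISSES = 2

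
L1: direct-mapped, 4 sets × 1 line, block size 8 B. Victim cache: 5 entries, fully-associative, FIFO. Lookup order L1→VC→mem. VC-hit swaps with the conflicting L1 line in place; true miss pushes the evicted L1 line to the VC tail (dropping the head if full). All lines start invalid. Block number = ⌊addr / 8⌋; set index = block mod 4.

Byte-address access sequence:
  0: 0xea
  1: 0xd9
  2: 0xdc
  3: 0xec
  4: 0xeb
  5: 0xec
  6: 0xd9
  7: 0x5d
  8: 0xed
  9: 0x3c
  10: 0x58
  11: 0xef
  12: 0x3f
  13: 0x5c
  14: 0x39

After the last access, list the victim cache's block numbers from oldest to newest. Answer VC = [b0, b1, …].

#0 0xea→b29/s1 MISS; vc=[]
#1 0xd9→b27/s3 MISS; vc=[]
#2 0xdc→b27/s3 L1-HIT; vc=[]
#3 0xec→b29/s1 L1-HIT; vc=[]
#4 0xeb→b29/s1 L1-HIT; vc=[]
#5 0xec→b29/s1 L1-HIT; vc=[]
#6 0xd9→b27/s3 L1-HIT; vc=[]
#7 0x5d→b11/s3 MISS; vc=[27]
#8 0xed→b29/s1 L1-HIT; vc=[27]
#9 0x3c→b7/s3 MISS; vc=[27,11]
#10 0x58→b11/s3 VC-HIT; vc=[27,7]
#11 0xef→b29/s1 L1-HIT; vc=[27,7]
#12 0x3f→b7/s3 VC-HIT; vc=[27,11]
#13 0x5c→b11/s3 VC-HIT; vc=[27,7]
#14 0x39→b7/s3 VC-HIT; vc=[27,11]

VC = [27, 11]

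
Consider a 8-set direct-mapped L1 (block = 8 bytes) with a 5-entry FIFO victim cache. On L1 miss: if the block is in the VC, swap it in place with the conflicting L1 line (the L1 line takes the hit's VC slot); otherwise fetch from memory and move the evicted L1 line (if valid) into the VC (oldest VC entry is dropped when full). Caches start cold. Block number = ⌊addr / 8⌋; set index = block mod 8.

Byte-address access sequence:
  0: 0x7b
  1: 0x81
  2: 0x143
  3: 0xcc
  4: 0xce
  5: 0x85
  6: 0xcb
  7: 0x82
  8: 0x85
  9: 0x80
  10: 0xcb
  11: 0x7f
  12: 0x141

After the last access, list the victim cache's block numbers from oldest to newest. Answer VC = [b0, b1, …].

0: 0x7b (blk 15, set 7) → MISS  vc=[]
1: 0x81 (blk 16, set 0) → MISS  vc=[]
2: 0x143 (blk 40, set 0) → MISS  vc=[16]
3: 0xcc (blk 25, set 1) → MISS  vc=[16]
4: 0xce (blk 25, set 1) → L1-HIT  vc=[16]
5: 0x85 (blk 16, set 0) → VC-HIT  vc=[40]
6: 0xcb (blk 25, set 1) → L1-HIT  vc=[40]
7: 0x82 (blk 16, set 0) → L1-HIT  vc=[40]
8: 0x85 (blk 16, set 0) → L1-HIT  vc=[40]
9: 0x80 (blk 16, set 0) → L1-HIT  vc=[40]
10: 0xcb (blk 25, set 1) → L1-HIT  vc=[40]
11: 0x7f (blk 15, set 7) → L1-HIT  vc=[40]
12: 0x141 (blk 40, set 0) → VC-HIT  vc=[16]

VC = [16]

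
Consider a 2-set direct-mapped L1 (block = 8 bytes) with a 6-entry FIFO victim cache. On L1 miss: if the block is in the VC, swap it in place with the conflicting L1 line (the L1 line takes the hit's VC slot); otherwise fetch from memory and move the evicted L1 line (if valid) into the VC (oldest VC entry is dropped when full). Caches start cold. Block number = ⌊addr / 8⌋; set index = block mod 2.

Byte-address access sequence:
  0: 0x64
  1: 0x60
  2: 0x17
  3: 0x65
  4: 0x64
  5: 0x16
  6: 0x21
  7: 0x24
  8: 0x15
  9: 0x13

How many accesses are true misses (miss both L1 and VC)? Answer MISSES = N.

MISSES = 3

0: 0x64 (blk 12, set 0) → MISS  vc=[]
1: 0x60 (blk 12, set 0) → L1-HIT  vc=[]
2: 0x17 (blk 2, set 0) → MISS  vc=[12]
3: 0x65 (blk 12, set 0) → VC-HIT  vc=[2]
4: 0x64 (blk 12, set 0) → L1-HIT  vc=[2]
5: 0x16 (blk 2, set 0) → VC-HIT  vc=[12]
6: 0x21 (blk 4, set 0) → MISS  vc=[12, 2]
7: 0x24 (blk 4, set 0) → L1-HIT  vc=[12, 2]
8: 0x15 (blk 2, set 0) → VC-HIT  vc=[12, 4]
9: 0x13 (blk 2, set 0) → L1-HIT  vc=[12, 4]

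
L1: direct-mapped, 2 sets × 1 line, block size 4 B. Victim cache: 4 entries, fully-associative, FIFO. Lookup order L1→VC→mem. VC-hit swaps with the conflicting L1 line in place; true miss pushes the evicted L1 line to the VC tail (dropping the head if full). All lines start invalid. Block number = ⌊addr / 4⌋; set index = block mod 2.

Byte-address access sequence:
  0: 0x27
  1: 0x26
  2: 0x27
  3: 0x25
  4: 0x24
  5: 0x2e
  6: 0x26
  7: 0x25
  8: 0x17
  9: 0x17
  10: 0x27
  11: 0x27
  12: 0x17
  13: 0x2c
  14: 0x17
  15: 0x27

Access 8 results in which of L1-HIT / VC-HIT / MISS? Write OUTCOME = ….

0: 0x27 (blk 9, set 1) → MISS  vc=[]
1: 0x26 (blk 9, set 1) → L1-HIT  vc=[]
2: 0x27 (blk 9, set 1) → L1-HIT  vc=[]
3: 0x25 (blk 9, set 1) → L1-HIT  vc=[]
4: 0x24 (blk 9, set 1) → L1-HIT  vc=[]
5: 0x2e (blk 11, set 1) → MISS  vc=[9]
6: 0x26 (blk 9, set 1) → VC-HIT  vc=[11]
7: 0x25 (blk 9, set 1) → L1-HIT  vc=[11]
8: 0x17 (blk 5, set 1) → MISS  vc=[11, 9]
9: 0x17 (blk 5, set 1) → L1-HIT  vc=[11, 9]
10: 0x27 (blk 9, set 1) → VC-HIT  vc=[11, 5]
11: 0x27 (blk 9, set 1) → L1-HIT  vc=[11, 5]
12: 0x17 (blk 5, set 1) → VC-HIT  vc=[11, 9]
13: 0x2c (blk 11, set 1) → VC-HIT  vc=[5, 9]
14: 0x17 (blk 5, set 1) → VC-HIT  vc=[11, 9]
15: 0x27 (blk 9, set 1) → VC-HIT  vc=[11, 5]

OUTCOME = MISS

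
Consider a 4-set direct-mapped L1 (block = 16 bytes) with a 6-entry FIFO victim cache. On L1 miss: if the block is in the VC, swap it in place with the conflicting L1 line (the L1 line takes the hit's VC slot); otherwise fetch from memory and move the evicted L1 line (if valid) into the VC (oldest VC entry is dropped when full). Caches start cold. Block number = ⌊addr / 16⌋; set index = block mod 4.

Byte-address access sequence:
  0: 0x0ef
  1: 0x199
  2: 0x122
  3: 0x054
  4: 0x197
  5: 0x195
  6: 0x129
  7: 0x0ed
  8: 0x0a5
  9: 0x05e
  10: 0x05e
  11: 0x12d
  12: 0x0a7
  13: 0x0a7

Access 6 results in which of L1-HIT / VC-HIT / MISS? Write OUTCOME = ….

0: 0xef (blk 14, set 2) → MISS  vc=[]
1: 0x199 (blk 25, set 1) → MISS  vc=[]
2: 0x122 (blk 18, set 2) → MISS  vc=[14]
3: 0x54 (blk 5, set 1) → MISS  vc=[14, 25]
4: 0x197 (blk 25, set 1) → VC-HIT  vc=[14, 5]
5: 0x195 (blk 25, set 1) → L1-HIT  vc=[14, 5]
6: 0x129 (blk 18, set 2) → L1-HIT  vc=[14, 5]
7: 0xed (blk 14, set 2) → VC-HIT  vc=[18, 5]
8: 0xa5 (blk 10, set 2) → MISS  vc=[18, 5, 14]
9: 0x5e (blk 5, set 1) → VC-HIT  vc=[18, 25, 14]
10: 0x5e (blk 5, set 1) → L1-HIT  vc=[18, 25, 14]
11: 0x12d (blk 18, set 2) → VC-HIT  vc=[10, 25, 14]
12: 0xa7 (blk 10, set 2) → VC-HIT  vc=[18, 25, 14]
13: 0xa7 (blk 10, set 2) → L1-HIT  vc=[18, 25, 14]

OUTCOME = L1-HIT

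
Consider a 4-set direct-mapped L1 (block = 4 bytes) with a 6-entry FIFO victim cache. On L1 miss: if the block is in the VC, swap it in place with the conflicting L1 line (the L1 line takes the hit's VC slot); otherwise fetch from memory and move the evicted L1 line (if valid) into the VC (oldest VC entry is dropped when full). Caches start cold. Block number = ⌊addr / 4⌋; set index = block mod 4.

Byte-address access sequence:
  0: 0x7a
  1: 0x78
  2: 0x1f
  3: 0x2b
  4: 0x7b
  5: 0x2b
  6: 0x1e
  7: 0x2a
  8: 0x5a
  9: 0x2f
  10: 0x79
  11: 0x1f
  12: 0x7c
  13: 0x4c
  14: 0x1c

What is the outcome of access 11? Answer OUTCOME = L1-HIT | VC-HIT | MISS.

OUTCOME = VC-HIT

  [0] addr=0x7a blk=30 s=2: MISS | VC []
  [1] addr=0x78 blk=30 s=2: L1-HIT | VC []
  [2] addr=0x1f blk=7 s=3: MISS | VC []
  [3] addr=0x2b blk=10 s=2: MISS | VC [30]
  [4] addr=0x7b blk=30 s=2: VC-HIT | VC [10]
  [5] addr=0x2b blk=10 s=2: VC-HIT | VC [30]
  [6] addr=0x1e blk=7 s=3: L1-HIT | VC [30]
  [7] addr=0x2a blk=10 s=2: L1-HIT | VC [30]
  [8] addr=0x5a blk=22 s=2: MISS | VC [30, 10]
  [9] addr=0x2f blk=11 s=3: MISS | VC [30, 10, 7]
  [10] addr=0x79 blk=30 s=2: VC-HIT | VC [22, 10, 7]
  [11] addr=0x1f blk=7 s=3: VC-HIT | VC [22, 10, 11]
  [12] addr=0x7c blk=31 s=3: MISS | VC [22, 10, 11, 7]
  [13] addr=0x4c blk=19 s=3: MISS | VC [22, 10, 11, 7, 31]
  [14] addr=0x1c blk=7 s=3: VC-HIT | VC [22, 10, 11, 19, 31]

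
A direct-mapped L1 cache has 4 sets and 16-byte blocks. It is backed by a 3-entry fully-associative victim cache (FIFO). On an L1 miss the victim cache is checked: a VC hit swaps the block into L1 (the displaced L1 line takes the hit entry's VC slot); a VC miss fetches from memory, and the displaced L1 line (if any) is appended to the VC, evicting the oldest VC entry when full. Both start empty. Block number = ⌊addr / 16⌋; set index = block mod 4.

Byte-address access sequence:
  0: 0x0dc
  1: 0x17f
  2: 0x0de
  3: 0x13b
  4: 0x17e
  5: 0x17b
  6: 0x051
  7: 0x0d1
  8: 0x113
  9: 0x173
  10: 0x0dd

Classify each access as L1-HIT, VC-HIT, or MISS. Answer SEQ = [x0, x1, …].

#0 0xdc→b13/s1 MISS; vc=[]
#1 0x17f→b23/s3 MISS; vc=[]
#2 0xde→b13/s1 L1-HIT; vc=[]
#3 0x13b→b19/s3 MISS; vc=[23]
#4 0x17e→b23/s3 VC-HIT; vc=[19]
#5 0x17b→b23/s3 L1-HIT; vc=[19]
#6 0x51→b5/s1 MISS; vc=[19,13]
#7 0xd1→b13/s1 VC-HIT; vc=[19,5]
#8 0x113→b17/s1 MISS; vc=[19,5,13]
#9 0x173→b23/s3 L1-HIT; vc=[19,5,13]
#10 0xdd→b13/s1 VC-HIT; vc=[19,5,17]

SEQ = [MISS, MISS, L1-HIT, MISS, VC-HIT, L1-HIT, MISS, VC-HIT, MISS, L1-HIT, VC-HIT]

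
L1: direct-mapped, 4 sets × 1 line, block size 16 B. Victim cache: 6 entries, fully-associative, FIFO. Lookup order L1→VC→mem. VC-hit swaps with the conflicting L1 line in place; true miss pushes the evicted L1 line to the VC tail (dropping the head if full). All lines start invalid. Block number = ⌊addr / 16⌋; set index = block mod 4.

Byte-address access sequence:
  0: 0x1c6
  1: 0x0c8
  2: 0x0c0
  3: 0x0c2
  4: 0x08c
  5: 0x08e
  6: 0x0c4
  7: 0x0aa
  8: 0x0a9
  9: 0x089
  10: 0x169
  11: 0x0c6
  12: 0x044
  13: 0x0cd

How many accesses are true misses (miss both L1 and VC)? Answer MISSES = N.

0: 0x1c6 (blk 28, set 0) → MISS  vc=[]
1: 0xc8 (blk 12, set 0) → MISS  vc=[28]
2: 0xc0 (blk 12, set 0) → L1-HIT  vc=[28]
3: 0xc2 (blk 12, set 0) → L1-HIT  vc=[28]
4: 0x8c (blk 8, set 0) → MISS  vc=[28, 12]
5: 0x8e (blk 8, set 0) → L1-HIT  vc=[28, 12]
6: 0xc4 (blk 12, set 0) → VC-HIT  vc=[28, 8]
7: 0xaa (blk 10, set 2) → MISS  vc=[28, 8]
8: 0xa9 (blk 10, set 2) → L1-HIT  vc=[28, 8]
9: 0x89 (blk 8, set 0) → VC-HIT  vc=[28, 12]
10: 0x169 (blk 22, set 2) → MISS  vc=[28, 12, 10]
11: 0xc6 (blk 12, set 0) → VC-HIT  vc=[28, 8, 10]
12: 0x44 (blk 4, set 0) → MISS  vc=[28, 8, 10, 12]
13: 0xcd (blk 12, set 0) → VC-HIT  vc=[28, 8, 10, 4]

MISSES = 6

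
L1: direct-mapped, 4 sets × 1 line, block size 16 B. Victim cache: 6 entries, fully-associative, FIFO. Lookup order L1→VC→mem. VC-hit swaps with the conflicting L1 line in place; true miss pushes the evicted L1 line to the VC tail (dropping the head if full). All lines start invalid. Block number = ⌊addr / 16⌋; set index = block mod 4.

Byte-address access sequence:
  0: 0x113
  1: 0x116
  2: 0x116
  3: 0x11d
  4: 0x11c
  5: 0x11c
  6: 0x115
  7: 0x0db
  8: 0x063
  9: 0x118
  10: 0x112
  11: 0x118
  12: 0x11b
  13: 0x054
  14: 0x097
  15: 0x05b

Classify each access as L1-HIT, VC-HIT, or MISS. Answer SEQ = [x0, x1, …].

  [0] addr=0x113 blk=17 s=1: MISS | VC []
  [1] addr=0x116 blk=17 s=1: L1-HIT | VC []
  [2] addr=0x116 blk=17 s=1: L1-HIT | VC []
  [3] addr=0x11d blk=17 s=1: L1-HIT | VC []
  [4] addr=0x11c blk=17 s=1: L1-HIT | VC []
  [5] addr=0x11c blk=17 s=1: L1-HIT | VC []
  [6] addr=0x115 blk=17 s=1: L1-HIT | VC []
  [7] addr=0xdb blk=13 s=1: MISS | VC [17]
  [8] addr=0x63 blk=6 s=2: MISS | VC [17]
  [9] addr=0x118 blk=17 s=1: VC-HIT | VC [13]
  [10] addr=0x112 blk=17 s=1: L1-HIT | VC [13]
  [11] addr=0x118 blk=17 s=1: L1-HIT | VC [13]
  [12] addr=0x11b blk=17 s=1: L1-HIT | VC [13]
  [13] addr=0x54 blk=5 s=1: MISS | VC [13, 17]
  [14] addr=0x97 blk=9 s=1: MISS | VC [13, 17, 5]
  [15] addr=0x5b blk=5 s=1: VC-HIT | VC [13, 17, 9]

SEQ = [MISS, L1-HIT, L1-HIT, L1-HIT, L1-HIT, L1-HIT, L1-HIT, MISS, MISS, VC-HIT, L1-HIT, L1-HIT, L1-HIT, MISS, MISS, VC-HIT]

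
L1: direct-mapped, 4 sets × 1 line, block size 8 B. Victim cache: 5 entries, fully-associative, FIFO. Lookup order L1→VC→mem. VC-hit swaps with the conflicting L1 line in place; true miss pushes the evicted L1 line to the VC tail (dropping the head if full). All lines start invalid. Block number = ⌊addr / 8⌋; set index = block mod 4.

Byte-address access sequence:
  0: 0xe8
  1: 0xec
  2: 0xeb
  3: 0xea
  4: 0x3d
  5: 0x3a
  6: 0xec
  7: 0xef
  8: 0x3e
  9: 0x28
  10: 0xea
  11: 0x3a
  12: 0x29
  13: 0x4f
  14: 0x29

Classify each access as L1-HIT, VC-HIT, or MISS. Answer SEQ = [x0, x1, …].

#0 0xe8→b29/s1 MISS; vc=[]
#1 0xec→b29/s1 L1-HIT; vc=[]
#2 0xeb→b29/s1 L1-HIT; vc=[]
#3 0xea→b29/s1 L1-HIT; vc=[]
#4 0x3d→b7/s3 MISS; vc=[]
#5 0x3a→b7/s3 L1-HIT; vc=[]
#6 0xec→b29/s1 L1-HIT; vc=[]
#7 0xef→b29/s1 L1-HIT; vc=[]
#8 0x3e→b7/s3 L1-HIT; vc=[]
#9 0x28→b5/s1 MISS; vc=[29]
#10 0xea→b29/s1 VC-HIT; vc=[5]
#11 0x3a→b7/s3 L1-HIT; vc=[5]
#12 0x29→b5/s1 VC-HIT; vc=[29]
#13 0x4f→b9/s1 MISS; vc=[29,5]
#14 0x29→b5/s1 VC-HIT; vc=[29,9]

SEQ = [MISS, L1-HIT, L1-HIT, L1-HIT, MISS, L1-HIT, L1-HIT, L1-HIT, L1-HIT, MISS, VC-HIT, L1-HIT, VC-HIT, MISS, VC-HIT]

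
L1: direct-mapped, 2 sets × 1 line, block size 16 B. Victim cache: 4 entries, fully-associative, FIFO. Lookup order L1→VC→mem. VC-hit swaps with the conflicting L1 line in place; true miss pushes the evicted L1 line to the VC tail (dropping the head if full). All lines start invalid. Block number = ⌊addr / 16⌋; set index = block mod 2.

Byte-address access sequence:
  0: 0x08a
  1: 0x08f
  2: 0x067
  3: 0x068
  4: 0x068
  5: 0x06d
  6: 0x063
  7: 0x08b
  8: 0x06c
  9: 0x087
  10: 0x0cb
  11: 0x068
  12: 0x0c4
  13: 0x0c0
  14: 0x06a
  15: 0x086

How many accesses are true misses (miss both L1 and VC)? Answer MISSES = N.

0: 0x8a (blk 8, set 0) → MISS  vc=[]
1: 0x8f (blk 8, set 0) → L1-HIT  vc=[]
2: 0x67 (blk 6, set 0) → MISS  vc=[8]
3: 0x68 (blk 6, set 0) → L1-HIT  vc=[8]
4: 0x68 (blk 6, set 0) → L1-HIT  vc=[8]
5: 0x6d (blk 6, set 0) → L1-HIT  vc=[8]
6: 0x63 (blk 6, set 0) → L1-HIT  vc=[8]
7: 0x8b (blk 8, set 0) → VC-HIT  vc=[6]
8: 0x6c (blk 6, set 0) → VC-HIT  vc=[8]
9: 0x87 (blk 8, set 0) → VC-HIT  vc=[6]
10: 0xcb (blk 12, set 0) → MISS  vc=[6, 8]
11: 0x68 (blk 6, set 0) → VC-HIT  vc=[12, 8]
12: 0xc4 (blk 12, set 0) → VC-HIT  vc=[6, 8]
13: 0xc0 (blk 12, set 0) → L1-HIT  vc=[6, 8]
14: 0x6a (blk 6, set 0) → VC-HIT  vc=[12, 8]
15: 0x86 (blk 8, set 0) → VC-HIT  vc=[12, 6]

MISSES = 3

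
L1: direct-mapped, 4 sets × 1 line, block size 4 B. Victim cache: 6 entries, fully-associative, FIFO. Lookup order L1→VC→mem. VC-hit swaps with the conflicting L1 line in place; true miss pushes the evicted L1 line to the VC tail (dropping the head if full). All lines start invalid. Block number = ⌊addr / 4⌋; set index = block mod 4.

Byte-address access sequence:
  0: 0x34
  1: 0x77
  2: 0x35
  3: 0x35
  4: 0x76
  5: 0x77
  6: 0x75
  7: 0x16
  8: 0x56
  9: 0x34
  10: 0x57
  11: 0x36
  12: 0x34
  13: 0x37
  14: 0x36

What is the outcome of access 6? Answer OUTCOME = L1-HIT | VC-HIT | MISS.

  [0] addr=0x34 blk=13 s=1: MISS | VC []
  [1] addr=0x77 blk=29 s=1: MISS | VC [13]
  [2] addr=0x35 blk=13 s=1: VC-HIT | VC [29]
  [3] addr=0x35 blk=13 s=1: L1-HIT | VC [29]
  [4] addr=0x76 blk=29 s=1: VC-HIT | VC [13]
  [5] addr=0x77 blk=29 s=1: L1-HIT | VC [13]
  [6] addr=0x75 blk=29 s=1: L1-HIT | VC [13]
  [7] addr=0x16 blk=5 s=1: MISS | VC [13, 29]
  [8] addr=0x56 blk=21 s=1: MISS | VC [13, 29, 5]
  [9] addr=0x34 blk=13 s=1: VC-HIT | VC [21, 29, 5]
  [10] addr=0x57 blk=21 s=1: VC-HIT | VC [13, 29, 5]
  [11] addr=0x36 blk=13 s=1: VC-HIT | VC [21, 29, 5]
  [12] addr=0x34 blk=13 s=1: L1-HIT | VC [21, 29, 5]
  [13] addr=0x37 blk=13 s=1: L1-HIT | VC [21, 29, 5]
  [14] addr=0x36 blk=13 s=1: L1-HIT | VC [21, 29, 5]

OUTCOME = L1-HIT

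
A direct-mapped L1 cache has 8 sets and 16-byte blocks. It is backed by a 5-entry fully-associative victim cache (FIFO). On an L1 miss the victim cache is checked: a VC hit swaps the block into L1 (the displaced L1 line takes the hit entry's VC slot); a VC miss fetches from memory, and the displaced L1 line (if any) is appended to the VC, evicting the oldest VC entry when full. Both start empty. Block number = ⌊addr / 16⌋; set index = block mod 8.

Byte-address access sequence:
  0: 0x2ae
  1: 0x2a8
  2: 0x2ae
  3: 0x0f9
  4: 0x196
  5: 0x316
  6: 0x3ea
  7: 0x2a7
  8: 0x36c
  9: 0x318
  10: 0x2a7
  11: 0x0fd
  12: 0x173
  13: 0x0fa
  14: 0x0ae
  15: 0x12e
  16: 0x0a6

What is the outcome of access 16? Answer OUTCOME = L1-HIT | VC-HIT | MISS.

OUTCOME = VC-HIT

0: 0x2ae (blk 42, set 2) → MISS  vc=[]
1: 0x2a8 (blk 42, set 2) → L1-HIT  vc=[]
2: 0x2ae (blk 42, set 2) → L1-HIT  vc=[]
3: 0xf9 (blk 15, set 7) → MISS  vc=[]
4: 0x196 (blk 25, set 1) → MISS  vc=[]
5: 0x316 (blk 49, set 1) → MISS  vc=[25]
6: 0x3ea (blk 62, set 6) → MISS  vc=[25]
7: 0x2a7 (blk 42, set 2) → L1-HIT  vc=[25]
8: 0x36c (blk 54, set 6) → MISS  vc=[25, 62]
9: 0x318 (blk 49, set 1) → L1-HIT  vc=[25, 62]
10: 0x2a7 (blk 42, set 2) → L1-HIT  vc=[25, 62]
11: 0xfd (blk 15, set 7) → L1-HIT  vc=[25, 62]
12: 0x173 (blk 23, set 7) → MISS  vc=[25, 62, 15]
13: 0xfa (blk 15, set 7) → VC-HIT  vc=[25, 62, 23]
14: 0xae (blk 10, set 2) → MISS  vc=[25, 62, 23, 42]
15: 0x12e (blk 18, set 2) → MISS  vc=[25, 62, 23, 42, 10]
16: 0xa6 (blk 10, set 2) → VC-HIT  vc=[25, 62, 23, 42, 18]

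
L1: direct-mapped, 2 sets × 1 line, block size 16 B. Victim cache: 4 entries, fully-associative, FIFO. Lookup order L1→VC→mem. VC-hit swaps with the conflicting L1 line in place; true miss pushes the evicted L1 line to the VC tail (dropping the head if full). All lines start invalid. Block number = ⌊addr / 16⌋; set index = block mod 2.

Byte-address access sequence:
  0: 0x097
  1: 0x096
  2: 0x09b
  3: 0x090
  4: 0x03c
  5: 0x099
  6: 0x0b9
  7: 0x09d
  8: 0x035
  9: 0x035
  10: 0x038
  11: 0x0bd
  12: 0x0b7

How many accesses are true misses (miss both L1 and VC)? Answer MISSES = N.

MISSES = 3

0: 0x97 (blk 9, set 1) → MISS  vc=[]
1: 0x96 (blk 9, set 1) → L1-HIT  vc=[]
2: 0x9b (blk 9, set 1) → L1-HIT  vc=[]
3: 0x90 (blk 9, set 1) → L1-HIT  vc=[]
4: 0x3c (blk 3, set 1) → MISS  vc=[9]
5: 0x99 (blk 9, set 1) → VC-HIT  vc=[3]
6: 0xb9 (blk 11, set 1) → MISS  vc=[3, 9]
7: 0x9d (blk 9, set 1) → VC-HIT  vc=[3, 11]
8: 0x35 (blk 3, set 1) → VC-HIT  vc=[9, 11]
9: 0x35 (blk 3, set 1) → L1-HIT  vc=[9, 11]
10: 0x38 (blk 3, set 1) → L1-HIT  vc=[9, 11]
11: 0xbd (blk 11, set 1) → VC-HIT  vc=[9, 3]
12: 0xb7 (blk 11, set 1) → L1-HIT  vc=[9, 3]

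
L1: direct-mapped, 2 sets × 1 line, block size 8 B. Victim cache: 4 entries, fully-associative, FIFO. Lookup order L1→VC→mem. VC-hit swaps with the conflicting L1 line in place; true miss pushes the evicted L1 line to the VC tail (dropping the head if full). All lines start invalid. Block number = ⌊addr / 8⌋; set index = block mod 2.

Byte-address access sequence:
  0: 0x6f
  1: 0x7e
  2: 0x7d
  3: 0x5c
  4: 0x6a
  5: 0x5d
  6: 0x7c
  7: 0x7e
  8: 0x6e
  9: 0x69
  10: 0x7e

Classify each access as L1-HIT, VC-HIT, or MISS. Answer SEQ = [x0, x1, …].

  [0] addr=0x6f blk=13 s=1: MISS | VC []
  [1] addr=0x7e blk=15 s=1: MISS | VC [13]
  [2] addr=0x7d blk=15 s=1: L1-HIT | VC [13]
  [3] addr=0x5c blk=11 s=1: MISS | VC [13, 15]
  [4] addr=0x6a blk=13 s=1: VC-HIT | VC [11, 15]
  [5] addr=0x5d blk=11 s=1: VC-HIT | VC [13, 15]
  [6] addr=0x7c blk=15 s=1: VC-HIT | VC [13, 11]
  [7] addr=0x7e blk=15 s=1: L1-HIT | VC [13, 11]
  [8] addr=0x6e blk=13 s=1: VC-HIT | VC [15, 11]
  [9] addr=0x69 blk=13 s=1: L1-HIT | VC [15, 11]
  [10] addr=0x7e blk=15 s=1: VC-HIT | VC [13, 11]

SEQ = [MISS, MISS, L1-HIT, MISS, VC-HIT, VC-HIT, VC-HIT, L1-HIT, VC-HIT, L1-HIT, VC-HIT]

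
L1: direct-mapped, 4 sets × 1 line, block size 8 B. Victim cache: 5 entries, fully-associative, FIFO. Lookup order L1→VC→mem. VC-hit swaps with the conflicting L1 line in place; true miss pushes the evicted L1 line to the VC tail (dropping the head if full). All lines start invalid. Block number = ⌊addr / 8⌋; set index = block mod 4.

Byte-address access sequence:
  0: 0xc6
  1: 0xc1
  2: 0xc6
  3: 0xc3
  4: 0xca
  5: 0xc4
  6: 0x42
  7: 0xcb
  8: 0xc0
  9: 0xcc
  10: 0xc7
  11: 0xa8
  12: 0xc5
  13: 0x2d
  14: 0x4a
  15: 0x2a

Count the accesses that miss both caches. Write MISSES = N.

0: 0xc6 (blk 24, set 0) → MISS  vc=[]
1: 0xc1 (blk 24, set 0) → L1-HIT  vc=[]
2: 0xc6 (blk 24, set 0) → L1-HIT  vc=[]
3: 0xc3 (blk 24, set 0) → L1-HIT  vc=[]
4: 0xca (blk 25, set 1) → MISS  vc=[]
5: 0xc4 (blk 24, set 0) → L1-HIT  vc=[]
6: 0x42 (blk 8, set 0) → MISS  vc=[24]
7: 0xcb (blk 25, set 1) → L1-HIT  vc=[24]
8: 0xc0 (blk 24, set 0) → VC-HIT  vc=[8]
9: 0xcc (blk 25, set 1) → L1-HIT  vc=[8]
10: 0xc7 (blk 24, set 0) → L1-HIT  vc=[8]
11: 0xa8 (blk 21, set 1) → MISS  vc=[8, 25]
12: 0xc5 (blk 24, set 0) → L1-HIT  vc=[8, 25]
13: 0x2d (blk 5, set 1) → MISS  vc=[8, 25, 21]
14: 0x4a (blk 9, set 1) → MISS  vc=[8, 25, 21, 5]
15: 0x2a (blk 5, set 1) → VC-HIT  vc=[8, 25, 21, 9]

MISSES = 6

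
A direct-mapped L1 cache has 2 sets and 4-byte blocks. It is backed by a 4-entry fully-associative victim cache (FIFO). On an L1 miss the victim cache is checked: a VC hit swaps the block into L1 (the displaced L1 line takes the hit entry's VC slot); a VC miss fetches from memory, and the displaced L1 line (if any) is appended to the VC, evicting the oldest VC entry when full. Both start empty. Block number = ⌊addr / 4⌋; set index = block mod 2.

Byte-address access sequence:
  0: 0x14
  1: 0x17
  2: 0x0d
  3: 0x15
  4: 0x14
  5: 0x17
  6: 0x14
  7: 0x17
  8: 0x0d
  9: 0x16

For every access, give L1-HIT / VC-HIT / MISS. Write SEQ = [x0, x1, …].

#0 0x14→b5/s1 MISS; vc=[]
#1 0x17→b5/s1 L1-HIT; vc=[]
#2 0xd→b3/s1 MISS; vc=[5]
#3 0x15→b5/s1 VC-HIT; vc=[3]
#4 0x14→b5/s1 L1-HIT; vc=[3]
#5 0x17→b5/s1 L1-HIT; vc=[3]
#6 0x14→b5/s1 L1-HIT; vc=[3]
#7 0x17→b5/s1 L1-HIT; vc=[3]
#8 0xd→b3/s1 VC-HIT; vc=[5]
#9 0x16→b5/s1 VC-HIT; vc=[3]

SEQ = [MISS, L1-HIT, MISS, VC-HIT, L1-HIT, L1-HIT, L1-HIT, L1-HIT, VC-HIT, VC-HIT]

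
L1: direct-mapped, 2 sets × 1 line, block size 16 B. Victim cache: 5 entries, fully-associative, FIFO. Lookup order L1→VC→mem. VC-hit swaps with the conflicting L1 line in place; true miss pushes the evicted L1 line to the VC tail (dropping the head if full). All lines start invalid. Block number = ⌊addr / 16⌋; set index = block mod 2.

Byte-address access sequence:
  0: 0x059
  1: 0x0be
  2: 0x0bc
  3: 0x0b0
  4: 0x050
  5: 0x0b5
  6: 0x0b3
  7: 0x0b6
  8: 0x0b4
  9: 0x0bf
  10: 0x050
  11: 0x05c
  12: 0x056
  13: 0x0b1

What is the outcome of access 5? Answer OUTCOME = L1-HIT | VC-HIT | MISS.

0: 0x59 (blk 5, set 1) → MISS  vc=[]
1: 0xbe (blk 11, set 1) → MISS  vc=[5]
2: 0xbc (blk 11, set 1) → L1-HIT  vc=[5]
3: 0xb0 (blk 11, set 1) → L1-HIT  vc=[5]
4: 0x50 (blk 5, set 1) → VC-HIT  vc=[11]
5: 0xb5 (blk 11, set 1) → VC-HIT  vc=[5]
6: 0xb3 (blk 11, set 1) → L1-HIT  vc=[5]
7: 0xb6 (blk 11, set 1) → L1-HIT  vc=[5]
8: 0xb4 (blk 11, set 1) → L1-HIT  vc=[5]
9: 0xbf (blk 11, set 1) → L1-HIT  vc=[5]
10: 0x50 (blk 5, set 1) → VC-HIT  vc=[11]
11: 0x5c (blk 5, set 1) → L1-HIT  vc=[11]
12: 0x56 (blk 5, set 1) → L1-HIT  vc=[11]
13: 0xb1 (blk 11, set 1) → VC-HIT  vc=[5]

OUTCOME = VC-HIT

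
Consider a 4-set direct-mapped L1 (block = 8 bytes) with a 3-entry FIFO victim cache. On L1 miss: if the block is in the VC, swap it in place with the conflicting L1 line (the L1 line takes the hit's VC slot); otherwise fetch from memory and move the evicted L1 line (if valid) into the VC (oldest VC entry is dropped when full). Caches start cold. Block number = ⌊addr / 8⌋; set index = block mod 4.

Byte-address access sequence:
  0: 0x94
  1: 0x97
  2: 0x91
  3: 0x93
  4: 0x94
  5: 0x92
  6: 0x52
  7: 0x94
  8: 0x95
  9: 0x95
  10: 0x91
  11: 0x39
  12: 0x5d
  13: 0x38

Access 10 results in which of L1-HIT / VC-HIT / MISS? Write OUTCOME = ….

  [0] addr=0x94 blk=18 s=2: MISS | VC []
  [1] addr=0x97 blk=18 s=2: L1-HIT | VC []
  [2] addr=0x91 blk=18 s=2: L1-HIT | VC []
  [3] addr=0x93 blk=18 s=2: L1-HIT | VC []
  [4] addr=0x94 blk=18 s=2: L1-HIT | VC []
  [5] addr=0x92 blk=18 s=2: L1-HIT | VC []
  [6] addr=0x52 blk=10 s=2: MISS | VC [18]
  [7] addr=0x94 blk=18 s=2: VC-HIT | VC [10]
  [8] addr=0x95 blk=18 s=2: L1-HIT | VC [10]
  [9] addr=0x95 blk=18 s=2: L1-HIT | VC [10]
  [10] addr=0x91 blk=18 s=2: L1-HIT | VC [10]
  [11] addr=0x39 blk=7 s=3: MISS | VC [10]
  [12] addr=0x5d blk=11 s=3: MISS | VC [10, 7]
  [13] addr=0x38 blk=7 s=3: VC-HIT | VC [10, 11]

OUTCOME = L1-HIT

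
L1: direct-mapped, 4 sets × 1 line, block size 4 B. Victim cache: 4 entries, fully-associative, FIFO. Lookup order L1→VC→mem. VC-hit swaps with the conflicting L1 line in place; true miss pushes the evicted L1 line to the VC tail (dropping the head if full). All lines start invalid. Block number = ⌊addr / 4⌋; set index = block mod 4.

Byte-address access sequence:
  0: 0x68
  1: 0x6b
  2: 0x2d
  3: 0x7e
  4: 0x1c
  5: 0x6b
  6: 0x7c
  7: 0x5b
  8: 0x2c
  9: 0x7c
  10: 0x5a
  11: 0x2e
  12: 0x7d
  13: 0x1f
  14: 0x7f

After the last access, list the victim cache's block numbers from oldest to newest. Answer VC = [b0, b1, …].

#0 0x68→b26/s2 MISS; vc=[]
#1 0x6b→b26/s2 L1-HIT; vc=[]
#2 0x2d→b11/s3 MISS; vc=[]
#3 0x7e→b31/s3 MISS; vc=[11]
#4 0x1c→b7/s3 MISS; vc=[11,31]
#5 0x6b→b26/s2 L1-HIT; vc=[11,31]
#6 0x7c→b31/s3 VC-HIT; vc=[11,7]
#7 0x5b→b22/s2 MISS; vc=[11,7,26]
#8 0x2c→b11/s3 VC-HIT; vc=[31,7,26]
#9 0x7c→b31/s3 VC-HIT; vc=[11,7,26]
#10 0x5a→b22/s2 L1-HIT; vc=[11,7,26]
#11 0x2e→b11/s3 VC-HIT; vc=[31,7,26]
#12 0x7d→b31/s3 VC-HIT; vc=[11,7,26]
#13 0x1f→b7/s3 VC-HIT; vc=[11,31,26]
#14 0x7f→b31/s3 VC-HIT; vc=[11,7,26]

VC = [11, 7, 26]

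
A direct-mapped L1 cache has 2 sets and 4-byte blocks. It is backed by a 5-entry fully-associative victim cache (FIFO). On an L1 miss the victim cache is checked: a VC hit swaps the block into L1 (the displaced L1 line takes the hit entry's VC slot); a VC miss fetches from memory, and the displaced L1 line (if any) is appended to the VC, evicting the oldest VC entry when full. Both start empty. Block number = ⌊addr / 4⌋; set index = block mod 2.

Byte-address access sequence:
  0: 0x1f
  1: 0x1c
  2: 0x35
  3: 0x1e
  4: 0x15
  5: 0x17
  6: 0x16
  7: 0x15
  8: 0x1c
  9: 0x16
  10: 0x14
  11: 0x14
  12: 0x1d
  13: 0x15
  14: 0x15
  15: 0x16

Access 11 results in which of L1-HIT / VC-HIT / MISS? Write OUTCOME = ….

OUTCOME = L1-HIT

0: 0x1f (blk 7, set 1) → MISS  vc=[]
1: 0x1c (blk 7, set 1) → L1-HIT  vc=[]
2: 0x35 (blk 13, set 1) → MISS  vc=[7]
3: 0x1e (blk 7, set 1) → VC-HIT  vc=[13]
4: 0x15 (blk 5, set 1) → MISS  vc=[13, 7]
5: 0x17 (blk 5, set 1) → L1-HIT  vc=[13, 7]
6: 0x16 (blk 5, set 1) → L1-HIT  vc=[13, 7]
7: 0x15 (blk 5, set 1) → L1-HIT  vc=[13, 7]
8: 0x1c (blk 7, set 1) → VC-HIT  vc=[13, 5]
9: 0x16 (blk 5, set 1) → VC-HIT  vc=[13, 7]
10: 0x14 (blk 5, set 1) → L1-HIT  vc=[13, 7]
11: 0x14 (blk 5, set 1) → L1-HIT  vc=[13, 7]
12: 0x1d (blk 7, set 1) → VC-HIT  vc=[13, 5]
13: 0x15 (blk 5, set 1) → VC-HIT  vc=[13, 7]
14: 0x15 (blk 5, set 1) → L1-HIT  vc=[13, 7]
15: 0x16 (blk 5, set 1) → L1-HIT  vc=[13, 7]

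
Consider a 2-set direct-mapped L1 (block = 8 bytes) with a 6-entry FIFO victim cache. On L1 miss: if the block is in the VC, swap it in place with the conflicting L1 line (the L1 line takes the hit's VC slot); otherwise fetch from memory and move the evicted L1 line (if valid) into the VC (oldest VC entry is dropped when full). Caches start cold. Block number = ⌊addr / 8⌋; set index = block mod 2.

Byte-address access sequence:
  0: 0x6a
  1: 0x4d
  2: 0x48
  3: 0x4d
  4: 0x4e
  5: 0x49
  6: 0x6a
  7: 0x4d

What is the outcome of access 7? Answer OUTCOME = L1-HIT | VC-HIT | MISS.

OUTCOME = VC-HIT

0: 0x6a (blk 13, set 1) → MISS  vc=[]
1: 0x4d (blk 9, set 1) → MISS  vc=[13]
2: 0x48 (blk 9, set 1) → L1-HIT  vc=[13]
3: 0x4d (blk 9, set 1) → L1-HIT  vc=[13]
4: 0x4e (blk 9, set 1) → L1-HIT  vc=[13]
5: 0x49 (blk 9, set 1) → L1-HIT  vc=[13]
6: 0x6a (blk 13, set 1) → VC-HIT  vc=[9]
7: 0x4d (blk 9, set 1) → VC-HIT  vc=[13]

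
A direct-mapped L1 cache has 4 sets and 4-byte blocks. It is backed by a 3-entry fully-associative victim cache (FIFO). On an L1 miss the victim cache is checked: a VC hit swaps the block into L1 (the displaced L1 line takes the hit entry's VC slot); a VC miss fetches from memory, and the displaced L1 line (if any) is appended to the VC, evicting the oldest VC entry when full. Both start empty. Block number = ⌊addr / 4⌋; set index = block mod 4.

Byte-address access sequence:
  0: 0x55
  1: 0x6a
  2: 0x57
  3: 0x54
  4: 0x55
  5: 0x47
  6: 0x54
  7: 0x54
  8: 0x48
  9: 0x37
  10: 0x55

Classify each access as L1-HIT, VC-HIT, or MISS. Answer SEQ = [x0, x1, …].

SEQ = [MISS, MISS, L1-HIT, L1-HIT, L1-HIT, MISS, VC-HIT, L1-HIT, MISS, MISS, VC-HIT]

  [0] addr=0x55 blk=21 s=1: MISS | VC []
  [1] addr=0x6a blk=26 s=2: MISS | VC []
  [2] addr=0x57 blk=21 s=1: L1-HIT | VC []
  [3] addr=0x54 blk=21 s=1: L1-HIT | VC []
  [4] addr=0x55 blk=21 s=1: L1-HIT | VC []
  [5] addr=0x47 blk=17 s=1: MISS | VC [21]
  [6] addr=0x54 blk=21 s=1: VC-HIT | VC [17]
  [7] addr=0x54 blk=21 s=1: L1-HIT | VC [17]
  [8] addr=0x48 blk=18 s=2: MISS | VC [17, 26]
  [9] addr=0x37 blk=13 s=1: MISS | VC [17, 26, 21]
  [10] addr=0x55 blk=21 s=1: VC-HIT | VC [17, 26, 13]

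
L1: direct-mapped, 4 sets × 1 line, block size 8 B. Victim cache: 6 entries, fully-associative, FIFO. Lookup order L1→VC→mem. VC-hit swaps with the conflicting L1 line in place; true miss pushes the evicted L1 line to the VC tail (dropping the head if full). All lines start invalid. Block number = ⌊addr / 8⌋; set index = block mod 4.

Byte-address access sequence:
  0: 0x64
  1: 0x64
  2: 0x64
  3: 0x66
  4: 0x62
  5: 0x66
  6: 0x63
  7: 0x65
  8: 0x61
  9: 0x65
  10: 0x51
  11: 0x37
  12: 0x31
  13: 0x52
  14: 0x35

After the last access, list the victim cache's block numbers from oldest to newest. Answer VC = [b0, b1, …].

VC = [10]

  [0] addr=0x64 blk=12 s=0: MISS | VC []
  [1] addr=0x64 blk=12 s=0: L1-HIT | VC []
  [2] addr=0x64 blk=12 s=0: L1-HIT | VC []
  [3] addr=0x66 blk=12 s=0: L1-HIT | VC []
  [4] addr=0x62 blk=12 s=0: L1-HIT | VC []
  [5] addr=0x66 blk=12 s=0: L1-HIT | VC []
  [6] addr=0x63 blk=12 s=0: L1-HIT | VC []
  [7] addr=0x65 blk=12 s=0: L1-HIT | VC []
  [8] addr=0x61 blk=12 s=0: L1-HIT | VC []
  [9] addr=0x65 blk=12 s=0: L1-HIT | VC []
  [10] addr=0x51 blk=10 s=2: MISS | VC []
  [11] addr=0x37 blk=6 s=2: MISS | VC [10]
  [12] addr=0x31 blk=6 s=2: L1-HIT | VC [10]
  [13] addr=0x52 blk=10 s=2: VC-HIT | VC [6]
  [14] addr=0x35 blk=6 s=2: VC-HIT | VC [10]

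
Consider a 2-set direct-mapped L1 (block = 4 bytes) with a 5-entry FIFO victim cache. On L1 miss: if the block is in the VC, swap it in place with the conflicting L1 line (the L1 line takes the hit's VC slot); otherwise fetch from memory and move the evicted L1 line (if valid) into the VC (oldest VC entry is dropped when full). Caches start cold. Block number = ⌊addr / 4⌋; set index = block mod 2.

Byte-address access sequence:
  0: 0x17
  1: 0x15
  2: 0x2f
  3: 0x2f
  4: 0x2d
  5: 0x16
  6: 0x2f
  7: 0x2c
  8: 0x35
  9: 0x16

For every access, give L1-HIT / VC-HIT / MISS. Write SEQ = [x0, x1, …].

0: 0x17 (blk 5, set 1) → MISS  vc=[]
1: 0x15 (blk 5, set 1) → L1-HIT  vc=[]
2: 0x2f (blk 11, set 1) → MISS  vc=[5]
3: 0x2f (blk 11, set 1) → L1-HIT  vc=[5]
4: 0x2d (blk 11, set 1) → L1-HIT  vc=[5]
5: 0x16 (blk 5, set 1) → VC-HIT  vc=[11]
6: 0x2f (blk 11, set 1) → VC-HIT  vc=[5]
7: 0x2c (blk 11, set 1) → L1-HIT  vc=[5]
8: 0x35 (blk 13, set 1) → MISS  vc=[5, 11]
9: 0x16 (blk 5, set 1) → VC-HIT  vc=[13, 11]

SEQ = [MISS, L1-HIT, MISS, L1-HIT, L1-HIT, VC-HIT, VC-HIT, L1-HIT, MISS, VC-HIT]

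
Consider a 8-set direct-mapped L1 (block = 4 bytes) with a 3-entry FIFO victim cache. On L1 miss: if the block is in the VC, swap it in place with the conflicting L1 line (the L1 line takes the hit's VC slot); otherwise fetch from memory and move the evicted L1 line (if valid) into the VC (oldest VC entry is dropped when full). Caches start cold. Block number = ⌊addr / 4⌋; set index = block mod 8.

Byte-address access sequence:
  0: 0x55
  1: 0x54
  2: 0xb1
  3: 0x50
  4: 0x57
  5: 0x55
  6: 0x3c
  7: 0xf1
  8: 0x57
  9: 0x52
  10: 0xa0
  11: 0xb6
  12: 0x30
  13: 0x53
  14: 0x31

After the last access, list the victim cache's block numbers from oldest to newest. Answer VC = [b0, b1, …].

VC = [60, 21, 20]

  [0] addr=0x55 blk=21 s=5: MISS | VC []
  [1] addr=0x54 blk=21 s=5: L1-HIT | VC []
  [2] addr=0xb1 blk=44 s=4: MISS | VC []
  [3] addr=0x50 blk=20 s=4: MISS | VC [44]
  [4] addr=0x57 blk=21 s=5: L1-HIT | VC [44]
  [5] addr=0x55 blk=21 s=5: L1-HIT | VC [44]
  [6] addr=0x3c blk=15 s=7: MISS | VC [44]
  [7] addr=0xf1 blk=60 s=4: MISS | VC [44, 20]
  [8] addr=0x57 blk=21 s=5: L1-HIT | VC [44, 20]
  [9] addr=0x52 blk=20 s=4: VC-HIT | VC [44, 60]
  [10] addr=0xa0 blk=40 s=0: MISS | VC [44, 60]
  [11] addr=0xb6 blk=45 s=5: MISS | VC [44, 60, 21]
  [12] addr=0x30 blk=12 s=4: MISS | VC [60, 21, 20]
  [13] addr=0x53 blk=20 s=4: VC-HIT | VC [60, 21, 12]
  [14] addr=0x31 blk=12 s=4: VC-HIT | VC [60, 21, 20]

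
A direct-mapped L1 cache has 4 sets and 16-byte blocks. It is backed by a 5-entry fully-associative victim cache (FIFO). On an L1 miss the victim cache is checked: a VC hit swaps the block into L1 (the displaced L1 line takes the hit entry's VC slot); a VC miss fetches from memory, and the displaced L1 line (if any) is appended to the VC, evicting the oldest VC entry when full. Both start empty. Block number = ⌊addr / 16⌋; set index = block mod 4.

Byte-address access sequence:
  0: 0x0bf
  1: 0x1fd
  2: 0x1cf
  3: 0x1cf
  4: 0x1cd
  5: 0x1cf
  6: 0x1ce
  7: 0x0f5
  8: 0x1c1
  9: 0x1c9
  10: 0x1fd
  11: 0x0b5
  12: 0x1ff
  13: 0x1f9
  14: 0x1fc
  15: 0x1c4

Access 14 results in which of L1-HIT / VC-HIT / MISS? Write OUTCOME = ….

OUTCOME = L1-HIT

0: 0xbf (blk 11, set 3) → MISS  vc=[]
1: 0x1fd (blk 31, set 3) → MISS  vc=[11]
2: 0x1cf (blk 28, set 0) → MISS  vc=[11]
3: 0x1cf (blk 28, set 0) → L1-HIT  vc=[11]
4: 0x1cd (blk 28, set 0) → L1-HIT  vc=[11]
5: 0x1cf (blk 28, set 0) → L1-HIT  vc=[11]
6: 0x1ce (blk 28, set 0) → L1-HIT  vc=[11]
7: 0xf5 (blk 15, set 3) → MISS  vc=[11, 31]
8: 0x1c1 (blk 28, set 0) → L1-HIT  vc=[11, 31]
9: 0x1c9 (blk 28, set 0) → L1-HIT  vc=[11, 31]
10: 0x1fd (blk 31, set 3) → VC-HIT  vc=[11, 15]
11: 0xb5 (blk 11, set 3) → VC-HIT  vc=[31, 15]
12: 0x1ff (blk 31, set 3) → VC-HIT  vc=[11, 15]
13: 0x1f9 (blk 31, set 3) → L1-HIT  vc=[11, 15]
14: 0x1fc (blk 31, set 3) → L1-HIT  vc=[11, 15]
15: 0x1c4 (blk 28, set 0) → L1-HIT  vc=[11, 15]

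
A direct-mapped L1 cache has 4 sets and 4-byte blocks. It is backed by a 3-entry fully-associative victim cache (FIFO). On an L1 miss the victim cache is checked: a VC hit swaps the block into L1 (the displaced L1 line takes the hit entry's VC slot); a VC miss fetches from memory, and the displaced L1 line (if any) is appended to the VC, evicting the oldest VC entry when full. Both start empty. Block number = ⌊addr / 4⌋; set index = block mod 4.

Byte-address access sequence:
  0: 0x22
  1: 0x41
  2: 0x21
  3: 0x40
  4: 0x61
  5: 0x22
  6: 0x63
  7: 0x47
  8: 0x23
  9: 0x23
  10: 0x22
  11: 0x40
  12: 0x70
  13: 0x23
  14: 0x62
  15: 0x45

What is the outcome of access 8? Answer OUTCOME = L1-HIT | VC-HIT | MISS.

OUTCOME = VC-HIT

#0 0x22→b8/s0 MISS; vc=[]
#1 0x41→b16/s0 MISS; vc=[8]
#2 0x21→b8/s0 VC-HIT; vc=[16]
#3 0x40→b16/s0 VC-HIT; vc=[8]
#4 0x61→b24/s0 MISS; vc=[8,16]
#5 0x22→b8/s0 VC-HIT; vc=[24,16]
#6 0x63→b24/s0 VC-HIT; vc=[8,16]
#7 0x47→b17/s1 MISS; vc=[8,16]
#8 0x23→b8/s0 VC-HIT; vc=[24,16]
#9 0x23→b8/s0 L1-HIT; vc=[24,16]
#10 0x22→b8/s0 L1-HIT; vc=[24,16]
#11 0x40→b16/s0 VC-HIT; vc=[24,8]
#12 0x70→b28/s0 MISS; vc=[24,8,16]
#13 0x23→b8/s0 VC-HIT; vc=[24,28,16]
#14 0x62→b24/s0 VC-HIT; vc=[8,28,16]
#15 0x45→b17/s1 L1-HIT; vc=[8,28,16]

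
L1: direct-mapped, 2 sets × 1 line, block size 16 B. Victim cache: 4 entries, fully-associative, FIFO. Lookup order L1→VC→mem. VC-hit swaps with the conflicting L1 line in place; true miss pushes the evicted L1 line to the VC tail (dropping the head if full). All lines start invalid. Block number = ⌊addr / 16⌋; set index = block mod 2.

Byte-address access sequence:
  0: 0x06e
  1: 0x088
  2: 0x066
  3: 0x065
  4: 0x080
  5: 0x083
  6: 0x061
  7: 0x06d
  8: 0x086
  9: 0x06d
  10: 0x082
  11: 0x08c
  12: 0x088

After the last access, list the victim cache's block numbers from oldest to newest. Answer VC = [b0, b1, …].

VC = [6]

#0 0x6e→b6/s0 MISS; vc=[]
#1 0x88→b8/s0 MISS; vc=[6]
#2 0x66→b6/s0 VC-HIT; vc=[8]
#3 0x65→b6/s0 L1-HIT; vc=[8]
#4 0x80→b8/s0 VC-HIT; vc=[6]
#5 0x83→b8/s0 L1-HIT; vc=[6]
#6 0x61→b6/s0 VC-HIT; vc=[8]
#7 0x6d→b6/s0 L1-HIT; vc=[8]
#8 0x86→b8/s0 VC-HIT; vc=[6]
#9 0x6d→b6/s0 VC-HIT; vc=[8]
#10 0x82→b8/s0 VC-HIT; vc=[6]
#11 0x8c→b8/s0 L1-HIT; vc=[6]
#12 0x88→b8/s0 L1-HIT; vc=[6]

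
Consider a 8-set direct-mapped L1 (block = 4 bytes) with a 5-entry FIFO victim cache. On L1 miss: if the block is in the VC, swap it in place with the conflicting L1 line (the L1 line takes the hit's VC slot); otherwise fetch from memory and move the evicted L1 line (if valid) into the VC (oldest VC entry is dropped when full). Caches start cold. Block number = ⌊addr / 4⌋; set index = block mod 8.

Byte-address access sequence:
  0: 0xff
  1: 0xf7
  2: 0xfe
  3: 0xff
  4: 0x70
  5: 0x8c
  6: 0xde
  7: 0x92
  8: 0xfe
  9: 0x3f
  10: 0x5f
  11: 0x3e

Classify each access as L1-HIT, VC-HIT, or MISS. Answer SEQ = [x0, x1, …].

SEQ = [MISS, MISS, L1-HIT, L1-HIT, MISS, MISS, MISS, MISS, VC-HIT, MISS, MISS, VC-HIT]

#0 0xff→b63/s7 MISS; vc=[]
#1 0xf7→b61/s5 MISS; vc=[]
#2 0xfe→b63/s7 L1-HIT; vc=[]
#3 0xff→b63/s7 L1-HIT; vc=[]
#4 0x70→b28/s4 MISS; vc=[]
#5 0x8c→b35/s3 MISS; vc=[]
#6 0xde→b55/s7 MISS; vc=[63]
#7 0x92→b36/s4 MISS; vc=[63,28]
#8 0xfe→b63/s7 VC-HIT; vc=[55,28]
#9 0x3f→b15/s7 MISS; vc=[55,28,63]
#10 0x5f→b23/s7 MISS; vc=[55,28,63,15]
#11 0x3e→b15/s7 VC-HIT; vc=[55,28,63,23]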